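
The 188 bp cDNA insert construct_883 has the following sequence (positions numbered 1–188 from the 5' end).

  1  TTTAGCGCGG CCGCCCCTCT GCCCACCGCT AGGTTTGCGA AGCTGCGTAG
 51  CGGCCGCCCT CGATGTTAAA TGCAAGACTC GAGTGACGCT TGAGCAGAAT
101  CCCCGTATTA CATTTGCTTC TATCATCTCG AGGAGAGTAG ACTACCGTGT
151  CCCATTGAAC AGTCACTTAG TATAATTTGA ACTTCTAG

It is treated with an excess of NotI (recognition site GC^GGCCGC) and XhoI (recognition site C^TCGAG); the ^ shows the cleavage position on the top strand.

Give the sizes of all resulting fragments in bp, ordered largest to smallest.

NotI sites (GCGGCCGC) start at positions 7, 50.
NotI cuts after base 2 of each site, so after positions 8, 51.
XhoI sites (CTCGAG) start at positions 78, 127.
XhoI cuts after the first base of each site, so after positions 78, 127.
Combined cut positions: 8, 51, 78, 127.
Linear molecule, 4 cuts → 5 fragments:
  1–8 → 8 bp
  9–51 → 43 bp
  52–78 → 27 bp
  79–127 → 49 bp
  128–188 → 61 bp
Sorted largest to smallest: 61, 49, 43, 27, 8 bp.

61, 49, 43, 27, 8 bp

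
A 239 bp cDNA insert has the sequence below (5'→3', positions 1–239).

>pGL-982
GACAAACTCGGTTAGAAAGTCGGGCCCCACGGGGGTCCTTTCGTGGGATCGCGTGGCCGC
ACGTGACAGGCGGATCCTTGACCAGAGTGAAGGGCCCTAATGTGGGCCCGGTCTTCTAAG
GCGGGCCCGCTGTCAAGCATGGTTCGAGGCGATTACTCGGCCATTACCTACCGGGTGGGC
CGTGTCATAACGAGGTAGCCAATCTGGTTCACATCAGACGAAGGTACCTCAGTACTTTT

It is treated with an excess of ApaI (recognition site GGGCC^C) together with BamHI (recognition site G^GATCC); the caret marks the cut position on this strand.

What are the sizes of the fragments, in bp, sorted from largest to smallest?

ApaI sites (GGGCCC) start at positions 22, 92, 104, 123.
ApaI cuts after base 5 of each site (before the last base), so after positions 26, 96, 108, 127.
The BamHI site (GGATCC) starts at position 72.
BamHI cuts after the first base of each site, so after position 72.
Combined cut positions: 26, 72, 96, 108, 127.
Linear molecule, 5 cuts → 6 fragments:
  1–26 → 26 bp
  27–72 → 46 bp
  73–96 → 24 bp
  97–108 → 12 bp
  109–127 → 19 bp
  128–239 → 112 bp
Sorted largest to smallest: 112, 46, 26, 24, 19, 12 bp.

112, 46, 26, 24, 19, 12 bp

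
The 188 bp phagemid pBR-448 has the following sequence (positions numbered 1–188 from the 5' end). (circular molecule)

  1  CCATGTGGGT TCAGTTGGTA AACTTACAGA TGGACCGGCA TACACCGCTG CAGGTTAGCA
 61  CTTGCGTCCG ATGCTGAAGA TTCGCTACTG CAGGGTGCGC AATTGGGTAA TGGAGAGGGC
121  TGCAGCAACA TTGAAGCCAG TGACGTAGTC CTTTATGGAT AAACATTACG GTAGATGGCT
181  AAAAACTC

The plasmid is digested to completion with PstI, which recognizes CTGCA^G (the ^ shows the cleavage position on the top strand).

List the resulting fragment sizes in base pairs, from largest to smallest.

116, 40, 32 bp

PstI sites (CTGCAG) start at positions 48, 88, 120.
PstI cuts after base 5 of each site (before the last base), so after positions 52, 92, 124.
Circular molecule, 3 cuts → 3 fragments:
  53–92 → 40 bp
  93–124 → 32 bp
  125–188 then 1–52 → 64 + 52 = 116 bp
Sorted largest to smallest: 116, 40, 32 bp.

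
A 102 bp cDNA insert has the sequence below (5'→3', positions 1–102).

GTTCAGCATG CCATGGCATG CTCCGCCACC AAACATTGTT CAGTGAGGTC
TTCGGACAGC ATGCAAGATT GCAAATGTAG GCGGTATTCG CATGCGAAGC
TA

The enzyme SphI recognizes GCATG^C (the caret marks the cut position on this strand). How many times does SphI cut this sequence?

4

GCATGC occurs starting at positions 6, 16, 59, 90.
SphI cuts at 4 sites.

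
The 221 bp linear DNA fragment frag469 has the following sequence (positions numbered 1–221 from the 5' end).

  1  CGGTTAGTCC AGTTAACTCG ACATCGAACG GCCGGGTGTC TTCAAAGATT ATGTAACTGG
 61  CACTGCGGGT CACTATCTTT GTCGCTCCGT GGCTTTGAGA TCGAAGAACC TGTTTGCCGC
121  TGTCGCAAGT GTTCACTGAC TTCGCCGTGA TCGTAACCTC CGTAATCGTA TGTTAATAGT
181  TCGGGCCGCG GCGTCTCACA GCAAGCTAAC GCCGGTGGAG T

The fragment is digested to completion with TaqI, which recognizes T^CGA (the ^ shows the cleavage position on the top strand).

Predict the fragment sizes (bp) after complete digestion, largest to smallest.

TaqI sites (TCGA) start at positions 18, 24, 101.
TaqI cuts after the first base of each site, so after positions 18, 24, 101.
Linear molecule, 3 cuts → 4 fragments:
  1–18 → 18 bp
  19–24 → 6 bp
  25–101 → 77 bp
  102–221 → 120 bp
Sorted largest to smallest: 120, 77, 18, 6 bp.

120, 77, 18, 6 bp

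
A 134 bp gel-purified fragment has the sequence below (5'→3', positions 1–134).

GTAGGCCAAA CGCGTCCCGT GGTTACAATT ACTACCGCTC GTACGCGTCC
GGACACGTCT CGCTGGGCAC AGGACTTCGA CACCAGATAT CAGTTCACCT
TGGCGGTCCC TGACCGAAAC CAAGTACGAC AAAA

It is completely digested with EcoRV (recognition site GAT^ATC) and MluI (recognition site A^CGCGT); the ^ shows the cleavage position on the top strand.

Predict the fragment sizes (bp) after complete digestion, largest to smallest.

The EcoRV site (GATATC) starts at position 86.
EcoRV cuts after base 3 of each site, so after position 88.
MluI sites (ACGCGT) start at positions 10, 43.
MluI cuts after the first base of each site, so after positions 10, 43.
Combined cut positions: 10, 43, 88.
Linear molecule, 3 cuts → 4 fragments:
  1–10 → 10 bp
  11–43 → 33 bp
  44–88 → 45 bp
  89–134 → 46 bp
Sorted largest to smallest: 46, 45, 33, 10 bp.

46, 45, 33, 10 bp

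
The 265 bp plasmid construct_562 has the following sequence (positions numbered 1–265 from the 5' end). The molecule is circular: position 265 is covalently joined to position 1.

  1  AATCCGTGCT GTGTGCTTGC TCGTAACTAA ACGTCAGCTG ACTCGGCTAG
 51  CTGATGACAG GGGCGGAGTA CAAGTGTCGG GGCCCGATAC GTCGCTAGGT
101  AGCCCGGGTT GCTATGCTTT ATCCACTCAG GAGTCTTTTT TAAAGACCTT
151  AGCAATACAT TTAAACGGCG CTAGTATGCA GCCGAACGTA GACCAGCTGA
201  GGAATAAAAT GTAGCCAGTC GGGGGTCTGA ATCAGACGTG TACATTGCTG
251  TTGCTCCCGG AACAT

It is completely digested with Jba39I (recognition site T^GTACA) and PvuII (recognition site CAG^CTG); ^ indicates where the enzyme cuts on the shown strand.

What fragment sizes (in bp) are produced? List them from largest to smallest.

The Jba39I site (TGTACA) starts at position 239.
Jba39I cuts after the first base of each site, so after position 239.
PvuII sites (CAGCTG) start at positions 35, 194.
PvuII cuts after base 3 of each site, so after positions 37, 196.
Combined cut positions: 37, 196, 239.
Circular molecule, 3 cuts → 3 fragments:
  38–196 → 159 bp
  197–239 → 43 bp
  240–265 then 1–37 → 26 + 37 = 63 bp
Sorted largest to smallest: 159, 63, 43 bp.

159, 63, 43 bp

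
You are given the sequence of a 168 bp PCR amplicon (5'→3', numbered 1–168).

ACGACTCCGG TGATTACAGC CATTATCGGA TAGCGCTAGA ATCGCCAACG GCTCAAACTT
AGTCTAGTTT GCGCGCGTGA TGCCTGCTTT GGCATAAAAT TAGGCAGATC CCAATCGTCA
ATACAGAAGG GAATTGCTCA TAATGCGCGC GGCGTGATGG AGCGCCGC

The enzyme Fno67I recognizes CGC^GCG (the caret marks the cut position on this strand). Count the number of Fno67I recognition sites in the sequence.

CGCGCG occurs starting at positions 72, 146.
Fno67I cuts at 2 sites.

2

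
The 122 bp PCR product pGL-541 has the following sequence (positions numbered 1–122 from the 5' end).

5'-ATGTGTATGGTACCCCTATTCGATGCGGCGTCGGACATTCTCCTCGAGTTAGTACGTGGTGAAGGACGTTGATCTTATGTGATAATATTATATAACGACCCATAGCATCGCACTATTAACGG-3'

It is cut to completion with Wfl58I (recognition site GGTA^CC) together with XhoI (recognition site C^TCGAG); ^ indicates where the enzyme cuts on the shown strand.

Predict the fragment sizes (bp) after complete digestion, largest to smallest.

The Wfl58I site (GGTACC) starts at position 9.
Wfl58I cuts after base 4 of each site, so after position 12.
The XhoI site (CTCGAG) starts at position 43.
XhoI cuts after the first base of each site, so after position 43.
Combined cut positions: 12, 43.
Linear molecule, 2 cuts → 3 fragments:
  1–12 → 12 bp
  13–43 → 31 bp
  44–122 → 79 bp
Sorted largest to smallest: 79, 31, 12 bp.

79, 31, 12 bp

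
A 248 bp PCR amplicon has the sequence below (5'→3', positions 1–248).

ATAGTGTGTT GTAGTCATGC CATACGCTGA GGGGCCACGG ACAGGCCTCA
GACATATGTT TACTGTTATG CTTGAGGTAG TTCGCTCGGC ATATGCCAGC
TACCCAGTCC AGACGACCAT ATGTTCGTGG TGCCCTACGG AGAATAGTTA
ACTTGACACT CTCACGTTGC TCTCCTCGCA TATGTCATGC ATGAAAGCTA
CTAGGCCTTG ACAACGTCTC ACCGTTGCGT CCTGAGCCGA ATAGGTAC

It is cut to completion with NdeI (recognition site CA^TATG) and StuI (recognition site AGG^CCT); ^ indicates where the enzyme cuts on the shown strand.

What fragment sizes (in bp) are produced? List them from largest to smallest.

NdeI sites (CATATG) start at positions 53, 90, 118, 179.
NdeI cuts after base 2 of each site, so after positions 54, 91, 119, 180.
StuI sites (AGGCCT) start at positions 43, 203.
StuI cuts after base 3 of each site, so after positions 45, 205.
Combined cut positions: 45, 54, 91, 119, 180, 205.
Linear molecule, 6 cuts → 7 fragments:
  1–45 → 45 bp
  46–54 → 9 bp
  55–91 → 37 bp
  92–119 → 28 bp
  120–180 → 61 bp
  181–205 → 25 bp
  206–248 → 43 bp
Sorted largest to smallest: 61, 45, 43, 37, 28, 25, 9 bp.

61, 45, 43, 37, 28, 25, 9 bp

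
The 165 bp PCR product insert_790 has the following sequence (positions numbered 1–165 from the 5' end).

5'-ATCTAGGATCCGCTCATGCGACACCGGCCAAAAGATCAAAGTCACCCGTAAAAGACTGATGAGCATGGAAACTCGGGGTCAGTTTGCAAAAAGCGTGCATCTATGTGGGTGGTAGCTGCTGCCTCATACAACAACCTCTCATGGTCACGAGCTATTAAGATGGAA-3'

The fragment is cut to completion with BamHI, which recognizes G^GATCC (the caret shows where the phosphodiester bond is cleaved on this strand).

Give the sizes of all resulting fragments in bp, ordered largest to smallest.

159, 6 bp

The BamHI site (GGATCC) starts at position 6.
BamHI cuts after the first base of each site, so after position 6.
Linear molecule, 1 cut → 2 fragments:
  1–6 → 6 bp
  7–165 → 159 bp
Sorted largest to smallest: 159, 6 bp.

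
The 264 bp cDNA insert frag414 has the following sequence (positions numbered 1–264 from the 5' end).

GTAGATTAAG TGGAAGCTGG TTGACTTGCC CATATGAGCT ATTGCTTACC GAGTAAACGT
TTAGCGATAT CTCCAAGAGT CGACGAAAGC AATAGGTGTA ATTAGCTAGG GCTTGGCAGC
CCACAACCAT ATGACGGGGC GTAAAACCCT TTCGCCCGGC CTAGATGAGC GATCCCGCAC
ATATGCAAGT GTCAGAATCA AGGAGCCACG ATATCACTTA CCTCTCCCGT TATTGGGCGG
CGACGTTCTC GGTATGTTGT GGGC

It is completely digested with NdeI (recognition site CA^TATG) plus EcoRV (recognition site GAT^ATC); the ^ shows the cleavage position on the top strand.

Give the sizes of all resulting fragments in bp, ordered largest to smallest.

61, 52, 52, 36, 32, 31 bp

NdeI sites (CATATG) start at positions 31, 128, 180.
NdeI cuts after base 2 of each site, so after positions 32, 129, 181.
EcoRV sites (GATATC) start at positions 66, 210.
EcoRV cuts after base 3 of each site, so after positions 68, 212.
Combined cut positions: 32, 68, 129, 181, 212.
Linear molecule, 5 cuts → 6 fragments:
  1–32 → 32 bp
  33–68 → 36 bp
  69–129 → 61 bp
  130–181 → 52 bp
  182–212 → 31 bp
  213–264 → 52 bp
Sorted largest to smallest: 61, 52, 52, 36, 32, 31 bp.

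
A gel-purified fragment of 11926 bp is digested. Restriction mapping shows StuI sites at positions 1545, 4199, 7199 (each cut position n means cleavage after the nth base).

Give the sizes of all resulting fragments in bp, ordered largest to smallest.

4727, 3000, 2654, 1545 bp

Linear molecule, 3 cuts → 4 fragments:
  1545 − 0 = 1545 bp
  4199 − 1545 = 2654 bp
  7199 − 4199 = 3000 bp
  11926 − 7199 = 4727 bp
Sorted largest to smallest: 4727, 3000, 2654, 1545 bp.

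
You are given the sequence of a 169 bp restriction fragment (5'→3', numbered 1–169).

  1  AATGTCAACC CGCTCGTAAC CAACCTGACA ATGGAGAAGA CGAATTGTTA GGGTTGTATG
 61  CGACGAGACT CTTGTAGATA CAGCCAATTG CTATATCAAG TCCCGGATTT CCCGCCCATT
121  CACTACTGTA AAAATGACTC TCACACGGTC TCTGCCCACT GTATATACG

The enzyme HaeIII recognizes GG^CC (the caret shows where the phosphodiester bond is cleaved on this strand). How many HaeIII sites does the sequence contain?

0

No occurrence of GGCC is present in the sequence.
HaeIII does not cut: 0 sites.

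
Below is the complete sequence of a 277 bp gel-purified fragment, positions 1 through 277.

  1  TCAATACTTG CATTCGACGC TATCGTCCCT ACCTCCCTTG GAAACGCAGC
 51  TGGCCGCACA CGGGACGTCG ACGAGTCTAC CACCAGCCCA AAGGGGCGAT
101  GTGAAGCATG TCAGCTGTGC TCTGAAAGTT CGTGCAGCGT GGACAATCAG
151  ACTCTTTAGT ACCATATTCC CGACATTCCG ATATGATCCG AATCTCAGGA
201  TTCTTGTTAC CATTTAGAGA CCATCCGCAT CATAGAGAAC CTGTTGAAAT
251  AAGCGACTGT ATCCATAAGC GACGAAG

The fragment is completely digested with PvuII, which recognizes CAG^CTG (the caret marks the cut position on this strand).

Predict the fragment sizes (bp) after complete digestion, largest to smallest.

163, 65, 49 bp

PvuII sites (CAGCTG) start at positions 47, 112.
PvuII cuts after base 3 of each site, so after positions 49, 114.
Linear molecule, 2 cuts → 3 fragments:
  1–49 → 49 bp
  50–114 → 65 bp
  115–277 → 163 bp
Sorted largest to smallest: 163, 65, 49 bp.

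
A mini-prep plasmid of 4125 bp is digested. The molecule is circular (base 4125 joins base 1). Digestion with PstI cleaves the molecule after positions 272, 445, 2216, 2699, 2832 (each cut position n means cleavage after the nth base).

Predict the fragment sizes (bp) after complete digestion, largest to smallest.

Circular molecule, 5 cuts → 5 fragments:
  445 − 272 = 173 bp
  2216 − 445 = 1771 bp
  2699 − 2216 = 483 bp
  2832 − 2699 = 133 bp
  wrap: 4125 − 2832 + 272 = 1565 bp
Sorted largest to smallest: 1771, 1565, 483, 173, 133 bp.

1771, 1565, 483, 173, 133 bp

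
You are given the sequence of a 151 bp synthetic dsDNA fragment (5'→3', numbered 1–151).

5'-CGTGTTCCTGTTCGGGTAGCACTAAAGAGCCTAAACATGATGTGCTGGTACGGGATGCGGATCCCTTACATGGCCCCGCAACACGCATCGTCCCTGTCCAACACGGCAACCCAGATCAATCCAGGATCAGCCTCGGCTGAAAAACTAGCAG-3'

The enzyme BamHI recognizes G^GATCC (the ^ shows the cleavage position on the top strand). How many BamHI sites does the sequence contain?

1

GGATCC occurs starting at position 59.
BamHI cuts at 1 site.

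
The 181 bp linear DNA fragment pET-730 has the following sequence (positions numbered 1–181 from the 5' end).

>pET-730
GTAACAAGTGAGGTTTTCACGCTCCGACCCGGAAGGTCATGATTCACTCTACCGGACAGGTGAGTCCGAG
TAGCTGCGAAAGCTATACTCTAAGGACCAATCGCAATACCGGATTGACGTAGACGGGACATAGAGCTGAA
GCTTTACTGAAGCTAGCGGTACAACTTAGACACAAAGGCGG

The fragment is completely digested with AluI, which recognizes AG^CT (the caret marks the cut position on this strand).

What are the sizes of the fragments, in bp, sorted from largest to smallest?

73, 53, 29, 11, 9, 6 bp

AluI sites (AGCT) start at positions 72, 81, 134, 140, 151.
AluI cuts after base 2 of each site, so after positions 73, 82, 135, 141, 152.
Linear molecule, 5 cuts → 6 fragments:
  1–73 → 73 bp
  74–82 → 9 bp
  83–135 → 53 bp
  136–141 → 6 bp
  142–152 → 11 bp
  153–181 → 29 bp
Sorted largest to smallest: 73, 53, 29, 11, 9, 6 bp.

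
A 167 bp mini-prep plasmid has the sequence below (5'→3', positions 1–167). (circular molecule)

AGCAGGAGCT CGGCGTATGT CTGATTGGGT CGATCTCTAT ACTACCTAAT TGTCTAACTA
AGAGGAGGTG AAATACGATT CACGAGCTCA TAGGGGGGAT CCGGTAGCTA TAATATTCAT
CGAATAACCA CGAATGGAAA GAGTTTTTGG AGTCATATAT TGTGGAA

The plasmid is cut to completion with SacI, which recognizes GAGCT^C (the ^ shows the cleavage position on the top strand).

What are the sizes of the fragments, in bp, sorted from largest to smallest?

SacI sites (GAGCTC) start at positions 6, 84.
SacI cuts after base 5 of each site (before the last base), so after positions 10, 88.
Circular molecule, 2 cuts → 2 fragments:
  11–88 → 78 bp
  89–167 then 1–10 → 79 + 10 = 89 bp
Sorted largest to smallest: 89, 78 bp.

89, 78 bp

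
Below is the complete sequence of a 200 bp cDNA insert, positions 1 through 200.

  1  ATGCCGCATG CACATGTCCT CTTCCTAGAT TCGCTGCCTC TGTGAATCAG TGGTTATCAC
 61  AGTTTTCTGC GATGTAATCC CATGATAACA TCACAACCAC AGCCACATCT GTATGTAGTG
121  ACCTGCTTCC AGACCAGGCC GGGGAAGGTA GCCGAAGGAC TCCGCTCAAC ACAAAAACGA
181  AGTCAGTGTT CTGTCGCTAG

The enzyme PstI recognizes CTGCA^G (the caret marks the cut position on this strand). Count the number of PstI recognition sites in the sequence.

No occurrence of CTGCAG is present in the sequence.
PstI does not cut: 0 sites.

0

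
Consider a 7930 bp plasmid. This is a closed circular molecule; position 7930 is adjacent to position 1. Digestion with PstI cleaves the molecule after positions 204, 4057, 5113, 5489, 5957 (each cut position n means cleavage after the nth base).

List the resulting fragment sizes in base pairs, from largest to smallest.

Circular molecule, 5 cuts → 5 fragments:
  4057 − 204 = 3853 bp
  5113 − 4057 = 1056 bp
  5489 − 5113 = 376 bp
  5957 − 5489 = 468 bp
  wrap: 7930 − 5957 + 204 = 2177 bp
Sorted largest to smallest: 3853, 2177, 1056, 468, 376 bp.

3853, 2177, 1056, 468, 376 bp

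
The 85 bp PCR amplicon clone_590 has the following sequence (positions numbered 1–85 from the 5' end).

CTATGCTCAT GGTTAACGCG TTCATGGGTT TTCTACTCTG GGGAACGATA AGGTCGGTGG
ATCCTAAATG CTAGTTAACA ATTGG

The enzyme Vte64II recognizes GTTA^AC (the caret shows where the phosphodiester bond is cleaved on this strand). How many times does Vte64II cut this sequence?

2

GTTAAC occurs starting at positions 12, 74.
Vte64II cuts at 2 sites.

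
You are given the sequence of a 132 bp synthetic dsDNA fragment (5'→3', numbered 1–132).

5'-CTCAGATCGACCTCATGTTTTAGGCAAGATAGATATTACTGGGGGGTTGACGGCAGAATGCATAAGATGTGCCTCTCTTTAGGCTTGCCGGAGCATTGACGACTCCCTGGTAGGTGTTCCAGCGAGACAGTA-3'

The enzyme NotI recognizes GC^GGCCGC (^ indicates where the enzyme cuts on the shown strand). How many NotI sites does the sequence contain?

No occurrence of GCGGCCGC is present in the sequence.
NotI does not cut: 0 sites.

0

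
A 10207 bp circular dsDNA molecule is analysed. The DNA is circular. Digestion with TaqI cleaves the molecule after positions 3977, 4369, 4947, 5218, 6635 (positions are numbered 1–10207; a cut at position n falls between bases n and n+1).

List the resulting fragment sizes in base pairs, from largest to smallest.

Circular molecule, 5 cuts → 5 fragments:
  4369 − 3977 = 392 bp
  4947 − 4369 = 578 bp
  5218 − 4947 = 271 bp
  6635 − 5218 = 1417 bp
  wrap: 10207 − 6635 + 3977 = 7549 bp
Sorted largest to smallest: 7549, 1417, 578, 392, 271 bp.

7549, 1417, 578, 392, 271 bp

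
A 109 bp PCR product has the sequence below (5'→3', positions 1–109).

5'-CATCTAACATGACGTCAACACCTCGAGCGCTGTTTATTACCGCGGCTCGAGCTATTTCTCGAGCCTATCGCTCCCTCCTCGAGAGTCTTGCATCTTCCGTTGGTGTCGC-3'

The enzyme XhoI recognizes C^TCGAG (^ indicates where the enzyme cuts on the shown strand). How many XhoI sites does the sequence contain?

4

CTCGAG occurs starting at positions 22, 46, 58, 78.
XhoI cuts at 4 sites.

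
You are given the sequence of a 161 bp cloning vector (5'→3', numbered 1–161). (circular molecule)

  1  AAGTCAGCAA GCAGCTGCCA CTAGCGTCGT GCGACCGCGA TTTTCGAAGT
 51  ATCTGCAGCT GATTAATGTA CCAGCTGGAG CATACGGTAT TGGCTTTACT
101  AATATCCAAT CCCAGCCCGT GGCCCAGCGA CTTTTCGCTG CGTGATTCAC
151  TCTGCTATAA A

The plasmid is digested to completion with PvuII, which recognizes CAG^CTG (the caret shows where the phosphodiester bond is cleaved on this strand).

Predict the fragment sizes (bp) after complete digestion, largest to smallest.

PvuII sites (CAGCTG) start at positions 12, 56, 72.
PvuII cuts after base 3 of each site, so after positions 14, 58, 74.
Circular molecule, 3 cuts → 3 fragments:
  15–58 → 44 bp
  59–74 → 16 bp
  75–161 then 1–14 → 87 + 14 = 101 bp
Sorted largest to smallest: 101, 44, 16 bp.

101, 44, 16 bp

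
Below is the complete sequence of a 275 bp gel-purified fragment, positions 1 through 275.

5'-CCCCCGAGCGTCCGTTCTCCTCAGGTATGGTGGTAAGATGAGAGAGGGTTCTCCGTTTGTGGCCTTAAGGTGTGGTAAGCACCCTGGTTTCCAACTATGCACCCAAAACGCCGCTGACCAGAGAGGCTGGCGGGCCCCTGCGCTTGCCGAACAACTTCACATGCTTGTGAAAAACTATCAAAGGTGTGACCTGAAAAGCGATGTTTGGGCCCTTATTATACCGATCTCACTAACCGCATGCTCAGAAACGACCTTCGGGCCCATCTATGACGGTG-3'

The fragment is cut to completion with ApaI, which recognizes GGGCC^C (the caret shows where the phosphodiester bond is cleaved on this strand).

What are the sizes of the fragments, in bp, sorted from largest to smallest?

136, 75, 50, 14 bp

ApaI sites (GGGCCC) start at positions 132, 207, 257.
ApaI cuts after base 5 of each site (before the last base), so after positions 136, 211, 261.
Linear molecule, 3 cuts → 4 fragments:
  1–136 → 136 bp
  137–211 → 75 bp
  212–261 → 50 bp
  262–275 → 14 bp
Sorted largest to smallest: 136, 75, 50, 14 bp.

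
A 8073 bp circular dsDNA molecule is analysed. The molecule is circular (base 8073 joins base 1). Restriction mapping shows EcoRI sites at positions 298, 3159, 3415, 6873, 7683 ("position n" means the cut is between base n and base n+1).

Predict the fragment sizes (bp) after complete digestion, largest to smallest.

Circular molecule, 5 cuts → 5 fragments:
  3159 − 298 = 2861 bp
  3415 − 3159 = 256 bp
  6873 − 3415 = 3458 bp
  7683 − 6873 = 810 bp
  wrap: 8073 − 7683 + 298 = 688 bp
Sorted largest to smallest: 3458, 2861, 810, 688, 256 bp.

3458, 2861, 810, 688, 256 bp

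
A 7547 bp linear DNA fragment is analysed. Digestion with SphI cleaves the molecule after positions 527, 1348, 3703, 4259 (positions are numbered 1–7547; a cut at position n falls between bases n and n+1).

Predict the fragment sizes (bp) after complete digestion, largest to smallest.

3288, 2355, 821, 556, 527 bp

Linear molecule, 4 cuts → 5 fragments:
  527 − 0 = 527 bp
  1348 − 527 = 821 bp
  3703 − 1348 = 2355 bp
  4259 − 3703 = 556 bp
  7547 − 4259 = 3288 bp
Sorted largest to smallest: 3288, 2355, 821, 556, 527 bp.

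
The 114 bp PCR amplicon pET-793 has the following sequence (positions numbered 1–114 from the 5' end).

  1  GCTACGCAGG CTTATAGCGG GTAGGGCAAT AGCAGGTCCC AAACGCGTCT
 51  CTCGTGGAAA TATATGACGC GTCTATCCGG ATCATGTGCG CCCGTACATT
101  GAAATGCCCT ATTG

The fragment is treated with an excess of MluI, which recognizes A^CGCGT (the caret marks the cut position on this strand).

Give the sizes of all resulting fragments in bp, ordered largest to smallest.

47, 43, 24 bp

MluI sites (ACGCGT) start at positions 43, 67.
MluI cuts after the first base of each site, so after positions 43, 67.
Linear molecule, 2 cuts → 3 fragments:
  1–43 → 43 bp
  44–67 → 24 bp
  68–114 → 47 bp
Sorted largest to smallest: 47, 43, 24 bp.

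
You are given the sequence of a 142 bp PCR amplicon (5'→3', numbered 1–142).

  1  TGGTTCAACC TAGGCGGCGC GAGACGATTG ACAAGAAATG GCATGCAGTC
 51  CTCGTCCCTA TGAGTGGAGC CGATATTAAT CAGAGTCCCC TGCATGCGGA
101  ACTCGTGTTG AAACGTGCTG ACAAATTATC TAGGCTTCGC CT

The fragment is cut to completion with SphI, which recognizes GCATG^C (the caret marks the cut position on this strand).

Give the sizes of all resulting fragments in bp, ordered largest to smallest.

51, 46, 45 bp

SphI sites (GCATGC) start at positions 41, 92.
SphI cuts after base 5 of each site (before the last base), so after positions 45, 96.
Linear molecule, 2 cuts → 3 fragments:
  1–45 → 45 bp
  46–96 → 51 bp
  97–142 → 46 bp
Sorted largest to smallest: 51, 46, 45 bp.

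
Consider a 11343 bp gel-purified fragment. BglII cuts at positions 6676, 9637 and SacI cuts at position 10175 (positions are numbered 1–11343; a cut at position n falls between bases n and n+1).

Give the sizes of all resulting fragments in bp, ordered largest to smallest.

Combined cut positions (sorted): 6676, 9637, 10175.
Linear molecule, 3 cuts → 4 fragments:
  6676 − 0 = 6676 bp
  9637 − 6676 = 2961 bp
  10175 − 9637 = 538 bp
  11343 − 10175 = 1168 bp
Sorted largest to smallest: 6676, 2961, 1168, 538 bp.

6676, 2961, 1168, 538 bp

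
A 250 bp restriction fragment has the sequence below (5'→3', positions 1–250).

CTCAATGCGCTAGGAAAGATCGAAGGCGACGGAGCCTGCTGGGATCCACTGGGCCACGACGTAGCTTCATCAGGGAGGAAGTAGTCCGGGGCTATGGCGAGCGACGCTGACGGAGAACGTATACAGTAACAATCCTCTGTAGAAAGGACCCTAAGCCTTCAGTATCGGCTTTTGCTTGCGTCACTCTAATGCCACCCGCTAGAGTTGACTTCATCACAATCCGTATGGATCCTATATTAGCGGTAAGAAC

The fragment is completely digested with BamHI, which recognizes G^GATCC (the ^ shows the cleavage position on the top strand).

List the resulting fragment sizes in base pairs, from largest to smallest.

BamHI sites (GGATCC) start at positions 42, 227.
BamHI cuts after the first base of each site, so after positions 42, 227.
Linear molecule, 2 cuts → 3 fragments:
  1–42 → 42 bp
  43–227 → 185 bp
  228–250 → 23 bp
Sorted largest to smallest: 185, 42, 23 bp.

185, 42, 23 bp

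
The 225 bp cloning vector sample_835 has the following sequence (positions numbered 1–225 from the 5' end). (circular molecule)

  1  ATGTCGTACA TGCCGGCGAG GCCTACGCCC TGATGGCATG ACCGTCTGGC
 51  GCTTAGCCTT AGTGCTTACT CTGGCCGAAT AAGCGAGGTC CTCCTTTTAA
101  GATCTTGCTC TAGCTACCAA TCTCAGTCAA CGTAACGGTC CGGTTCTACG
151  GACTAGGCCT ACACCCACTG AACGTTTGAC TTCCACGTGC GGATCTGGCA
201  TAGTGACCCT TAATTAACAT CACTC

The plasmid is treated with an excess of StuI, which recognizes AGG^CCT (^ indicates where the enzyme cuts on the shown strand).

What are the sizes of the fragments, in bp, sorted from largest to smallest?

136, 89 bp

StuI sites (AGGCCT) start at positions 19, 155.
StuI cuts after base 3 of each site, so after positions 21, 157.
Circular molecule, 2 cuts → 2 fragments:
  22–157 → 136 bp
  158–225 then 1–21 → 68 + 21 = 89 bp
Sorted largest to smallest: 136, 89 bp.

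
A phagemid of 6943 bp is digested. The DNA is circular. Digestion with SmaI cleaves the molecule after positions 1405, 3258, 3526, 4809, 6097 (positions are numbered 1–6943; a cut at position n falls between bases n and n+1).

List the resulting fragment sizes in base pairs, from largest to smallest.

Circular molecule, 5 cuts → 5 fragments:
  3258 − 1405 = 1853 bp
  3526 − 3258 = 268 bp
  4809 − 3526 = 1283 bp
  6097 − 4809 = 1288 bp
  wrap: 6943 − 6097 + 1405 = 2251 bp
Sorted largest to smallest: 2251, 1853, 1288, 1283, 268 bp.

2251, 1853, 1288, 1283, 268 bp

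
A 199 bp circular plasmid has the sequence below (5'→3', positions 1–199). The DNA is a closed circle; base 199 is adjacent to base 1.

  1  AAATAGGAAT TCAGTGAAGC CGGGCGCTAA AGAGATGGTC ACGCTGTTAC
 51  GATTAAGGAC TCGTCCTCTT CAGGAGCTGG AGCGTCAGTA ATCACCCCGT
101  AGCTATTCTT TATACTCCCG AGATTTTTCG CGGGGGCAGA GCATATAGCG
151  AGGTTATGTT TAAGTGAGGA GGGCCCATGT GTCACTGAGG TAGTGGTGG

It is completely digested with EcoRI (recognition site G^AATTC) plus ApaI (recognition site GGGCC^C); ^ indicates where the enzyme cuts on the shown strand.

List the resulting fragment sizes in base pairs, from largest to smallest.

The EcoRI site (GAATTC) starts at position 7.
EcoRI cuts after the first base of each site, so after position 7.
The ApaI site (GGGCCC) starts at position 171.
ApaI cuts after base 5 of each site (before the last base), so after position 175.
Combined cut positions: 7, 175.
Circular molecule, 2 cuts → 2 fragments:
  8–175 → 168 bp
  176–199 then 1–7 → 24 + 7 = 31 bp
Sorted largest to smallest: 168, 31 bp.

168, 31 bp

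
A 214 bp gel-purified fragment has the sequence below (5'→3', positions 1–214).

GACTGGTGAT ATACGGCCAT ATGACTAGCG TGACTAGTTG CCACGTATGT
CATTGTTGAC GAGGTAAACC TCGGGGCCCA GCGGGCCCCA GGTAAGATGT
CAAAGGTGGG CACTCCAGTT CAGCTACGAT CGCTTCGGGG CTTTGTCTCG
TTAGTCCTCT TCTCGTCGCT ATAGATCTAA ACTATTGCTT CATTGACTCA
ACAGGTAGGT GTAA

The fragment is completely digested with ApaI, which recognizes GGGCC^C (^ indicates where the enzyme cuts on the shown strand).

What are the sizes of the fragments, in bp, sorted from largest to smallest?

127, 78, 9 bp

ApaI sites (GGGCCC) start at positions 74, 83.
ApaI cuts after base 5 of each site (before the last base), so after positions 78, 87.
Linear molecule, 2 cuts → 3 fragments:
  1–78 → 78 bp
  79–87 → 9 bp
  88–214 → 127 bp
Sorted largest to smallest: 127, 78, 9 bp.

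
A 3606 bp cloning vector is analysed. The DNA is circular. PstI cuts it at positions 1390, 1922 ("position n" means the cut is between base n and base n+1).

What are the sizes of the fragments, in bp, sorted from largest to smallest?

Circular molecule, 2 cuts → 2 fragments:
  1922 − 1390 = 532 bp
  wrap: 3606 − 1922 + 1390 = 3074 bp
Sorted largest to smallest: 3074, 532 bp.

3074, 532 bp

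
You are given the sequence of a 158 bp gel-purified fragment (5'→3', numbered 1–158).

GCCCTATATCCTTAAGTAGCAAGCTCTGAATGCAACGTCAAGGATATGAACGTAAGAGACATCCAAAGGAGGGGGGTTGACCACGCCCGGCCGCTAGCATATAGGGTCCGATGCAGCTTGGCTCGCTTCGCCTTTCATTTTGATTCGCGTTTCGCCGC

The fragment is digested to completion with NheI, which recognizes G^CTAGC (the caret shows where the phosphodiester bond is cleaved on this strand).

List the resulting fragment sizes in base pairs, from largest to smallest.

The NheI site (GCTAGC) starts at position 93.
NheI cuts after the first base of each site, so after position 93.
Linear molecule, 1 cut → 2 fragments:
  1–93 → 93 bp
  94–158 → 65 bp
Sorted largest to smallest: 93, 65 bp.

93, 65 bp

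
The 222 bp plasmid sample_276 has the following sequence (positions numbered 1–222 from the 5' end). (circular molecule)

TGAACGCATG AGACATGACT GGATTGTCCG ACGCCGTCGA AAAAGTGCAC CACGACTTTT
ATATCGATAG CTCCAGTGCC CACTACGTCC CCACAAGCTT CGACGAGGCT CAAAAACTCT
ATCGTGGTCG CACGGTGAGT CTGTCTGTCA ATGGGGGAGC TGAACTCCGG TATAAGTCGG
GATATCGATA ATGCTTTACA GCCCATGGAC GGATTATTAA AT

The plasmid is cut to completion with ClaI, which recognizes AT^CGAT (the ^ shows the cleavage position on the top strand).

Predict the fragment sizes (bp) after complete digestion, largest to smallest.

ClaI sites (ATCGAT) start at positions 63, 184.
ClaI cuts after base 2 of each site, so after positions 64, 185.
Circular molecule, 2 cuts → 2 fragments:
  65–185 → 121 bp
  186–222 then 1–64 → 37 + 64 = 101 bp
Sorted largest to smallest: 121, 101 bp.

121, 101 bp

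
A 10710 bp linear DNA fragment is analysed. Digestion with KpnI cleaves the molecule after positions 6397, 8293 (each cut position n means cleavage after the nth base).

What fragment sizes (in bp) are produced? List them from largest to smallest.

Linear molecule, 2 cuts → 3 fragments:
  6397 − 0 = 6397 bp
  8293 − 6397 = 1896 bp
  10710 − 8293 = 2417 bp
Sorted largest to smallest: 6397, 2417, 1896 bp.

6397, 2417, 1896 bp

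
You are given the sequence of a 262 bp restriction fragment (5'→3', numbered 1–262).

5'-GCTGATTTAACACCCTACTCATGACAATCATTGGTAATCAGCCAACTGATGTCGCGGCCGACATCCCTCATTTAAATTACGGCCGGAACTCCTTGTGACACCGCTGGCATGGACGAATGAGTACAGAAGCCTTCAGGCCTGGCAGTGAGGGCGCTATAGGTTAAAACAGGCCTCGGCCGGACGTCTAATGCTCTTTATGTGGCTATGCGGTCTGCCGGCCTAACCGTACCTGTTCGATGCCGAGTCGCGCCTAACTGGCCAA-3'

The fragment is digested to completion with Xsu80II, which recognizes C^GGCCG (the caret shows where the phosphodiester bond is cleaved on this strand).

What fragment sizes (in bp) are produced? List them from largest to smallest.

94, 88, 55, 25 bp

Xsu80II sites (CGGCCG) start at positions 55, 80, 174.
Xsu80II cuts after the first base of each site, so after positions 55, 80, 174.
Linear molecule, 3 cuts → 4 fragments:
  1–55 → 55 bp
  56–80 → 25 bp
  81–174 → 94 bp
  175–262 → 88 bp
Sorted largest to smallest: 94, 88, 55, 25 bp.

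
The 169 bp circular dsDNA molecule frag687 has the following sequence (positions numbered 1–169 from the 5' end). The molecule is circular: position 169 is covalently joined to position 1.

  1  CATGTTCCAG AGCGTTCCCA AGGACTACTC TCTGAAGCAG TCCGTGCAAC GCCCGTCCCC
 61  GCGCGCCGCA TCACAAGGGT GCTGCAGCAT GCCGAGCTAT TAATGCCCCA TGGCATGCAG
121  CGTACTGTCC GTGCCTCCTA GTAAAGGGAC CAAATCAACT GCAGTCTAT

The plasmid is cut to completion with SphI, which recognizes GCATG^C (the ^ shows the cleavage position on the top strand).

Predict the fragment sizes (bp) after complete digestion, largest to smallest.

143, 26 bp

SphI sites (GCATGC) start at positions 87, 113.
SphI cuts after base 5 of each site (before the last base), so after positions 91, 117.
Circular molecule, 2 cuts → 2 fragments:
  92–117 → 26 bp
  118–169 then 1–91 → 52 + 91 = 143 bp
Sorted largest to smallest: 143, 26 bp.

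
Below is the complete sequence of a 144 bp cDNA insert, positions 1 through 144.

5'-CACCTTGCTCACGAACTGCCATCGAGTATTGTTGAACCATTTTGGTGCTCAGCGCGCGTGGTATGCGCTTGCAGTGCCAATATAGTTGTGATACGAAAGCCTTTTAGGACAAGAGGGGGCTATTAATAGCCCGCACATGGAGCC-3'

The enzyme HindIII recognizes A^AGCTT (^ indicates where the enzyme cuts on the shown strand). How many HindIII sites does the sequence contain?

No occurrence of AAGCTT is present in the sequence.
HindIII does not cut: 0 sites.

0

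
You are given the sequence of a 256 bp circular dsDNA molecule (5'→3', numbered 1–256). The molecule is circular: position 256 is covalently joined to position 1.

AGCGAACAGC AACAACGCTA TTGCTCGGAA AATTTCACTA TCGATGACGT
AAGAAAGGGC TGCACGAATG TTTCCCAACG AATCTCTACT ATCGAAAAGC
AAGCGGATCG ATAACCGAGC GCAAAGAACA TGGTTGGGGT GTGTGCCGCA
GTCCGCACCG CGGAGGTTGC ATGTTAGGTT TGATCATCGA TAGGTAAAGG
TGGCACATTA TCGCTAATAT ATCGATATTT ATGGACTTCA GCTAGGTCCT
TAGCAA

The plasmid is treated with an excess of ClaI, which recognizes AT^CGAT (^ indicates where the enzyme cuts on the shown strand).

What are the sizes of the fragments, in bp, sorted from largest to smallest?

ClaI sites (ATCGAT) start at positions 40, 107, 186, 221.
ClaI cuts after base 2 of each site, so after positions 41, 108, 187, 222.
Circular molecule, 4 cuts → 4 fragments:
  42–108 → 67 bp
  109–187 → 79 bp
  188–222 → 35 bp
  223–256 then 1–41 → 34 + 41 = 75 bp
Sorted largest to smallest: 79, 75, 67, 35 bp.

79, 75, 67, 35 bp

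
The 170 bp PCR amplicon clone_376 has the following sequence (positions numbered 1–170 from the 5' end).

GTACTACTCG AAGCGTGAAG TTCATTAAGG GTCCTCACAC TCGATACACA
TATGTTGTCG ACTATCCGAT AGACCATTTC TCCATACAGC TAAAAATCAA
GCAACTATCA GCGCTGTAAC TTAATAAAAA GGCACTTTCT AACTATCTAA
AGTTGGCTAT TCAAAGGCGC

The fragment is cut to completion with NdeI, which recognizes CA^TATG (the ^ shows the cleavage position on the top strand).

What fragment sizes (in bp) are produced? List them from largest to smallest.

120, 50 bp

The NdeI site (CATATG) starts at position 49.
NdeI cuts after base 2 of each site, so after position 50.
Linear molecule, 1 cut → 2 fragments:
  1–50 → 50 bp
  51–170 → 120 bp
Sorted largest to smallest: 120, 50 bp.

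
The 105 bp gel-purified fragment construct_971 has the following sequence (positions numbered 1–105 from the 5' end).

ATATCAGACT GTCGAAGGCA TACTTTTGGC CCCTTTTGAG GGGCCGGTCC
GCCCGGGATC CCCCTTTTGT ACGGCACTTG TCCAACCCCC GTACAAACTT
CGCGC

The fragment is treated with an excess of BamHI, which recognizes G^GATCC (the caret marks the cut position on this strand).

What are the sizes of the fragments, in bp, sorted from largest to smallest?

56, 49 bp

The BamHI site (GGATCC) starts at position 56.
BamHI cuts after the first base of each site, so after position 56.
Linear molecule, 1 cut → 2 fragments:
  1–56 → 56 bp
  57–105 → 49 bp
Sorted largest to smallest: 56, 49 bp.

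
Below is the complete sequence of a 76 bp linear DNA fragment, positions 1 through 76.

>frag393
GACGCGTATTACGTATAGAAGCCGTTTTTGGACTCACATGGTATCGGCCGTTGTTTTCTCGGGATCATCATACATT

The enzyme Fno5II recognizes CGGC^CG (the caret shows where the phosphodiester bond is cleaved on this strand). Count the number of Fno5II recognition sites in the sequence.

CGGCCG occurs starting at position 45.
Fno5II cuts at 1 site.

1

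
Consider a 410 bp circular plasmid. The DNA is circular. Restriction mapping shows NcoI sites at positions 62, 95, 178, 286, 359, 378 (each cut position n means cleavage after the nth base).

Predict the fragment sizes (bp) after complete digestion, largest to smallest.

Circular molecule, 6 cuts → 6 fragments:
  95 − 62 = 33 bp
  178 − 95 = 83 bp
  286 − 178 = 108 bp
  359 − 286 = 73 bp
  378 − 359 = 19 bp
  wrap: 410 − 378 + 62 = 94 bp
Sorted largest to smallest: 108, 94, 83, 73, 33, 19 bp.

108, 94, 83, 73, 33, 19 bp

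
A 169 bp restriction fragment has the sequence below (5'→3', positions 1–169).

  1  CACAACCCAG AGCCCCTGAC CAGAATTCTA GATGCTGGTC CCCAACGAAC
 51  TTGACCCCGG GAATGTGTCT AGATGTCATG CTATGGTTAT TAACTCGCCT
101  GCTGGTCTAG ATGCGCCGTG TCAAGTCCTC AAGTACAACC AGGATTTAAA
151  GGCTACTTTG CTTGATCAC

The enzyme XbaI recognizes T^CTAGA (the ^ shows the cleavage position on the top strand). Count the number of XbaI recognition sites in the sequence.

3

TCTAGA occurs starting at positions 27, 68, 106.
XbaI cuts at 3 sites.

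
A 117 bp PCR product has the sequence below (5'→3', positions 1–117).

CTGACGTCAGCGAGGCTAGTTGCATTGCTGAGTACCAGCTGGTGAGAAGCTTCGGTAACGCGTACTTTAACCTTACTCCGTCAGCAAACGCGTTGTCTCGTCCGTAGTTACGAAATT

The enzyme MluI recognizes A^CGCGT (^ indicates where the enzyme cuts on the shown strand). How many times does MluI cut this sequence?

ACGCGT occurs starting at positions 58, 88.
MluI cuts at 2 sites.

2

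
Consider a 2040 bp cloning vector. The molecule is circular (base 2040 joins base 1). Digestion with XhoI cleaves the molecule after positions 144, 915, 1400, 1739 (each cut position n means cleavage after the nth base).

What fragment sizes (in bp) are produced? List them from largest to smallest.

771, 485, 445, 339 bp

Circular molecule, 4 cuts → 4 fragments:
  915 − 144 = 771 bp
  1400 − 915 = 485 bp
  1739 − 1400 = 339 bp
  wrap: 2040 − 1739 + 144 = 445 bp
Sorted largest to smallest: 771, 485, 445, 339 bp.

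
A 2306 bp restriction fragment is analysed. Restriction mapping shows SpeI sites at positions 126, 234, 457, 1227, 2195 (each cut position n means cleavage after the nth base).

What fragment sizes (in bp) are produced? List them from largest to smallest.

Linear molecule, 5 cuts → 6 fragments:
  126 − 0 = 126 bp
  234 − 126 = 108 bp
  457 − 234 = 223 bp
  1227 − 457 = 770 bp
  2195 − 1227 = 968 bp
  2306 − 2195 = 111 bp
Sorted largest to smallest: 968, 770, 223, 126, 111, 108 bp.

968, 770, 223, 126, 111, 108 bp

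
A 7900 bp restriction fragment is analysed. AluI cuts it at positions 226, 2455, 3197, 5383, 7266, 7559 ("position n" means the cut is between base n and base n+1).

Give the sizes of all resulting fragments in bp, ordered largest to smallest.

Linear molecule, 6 cuts → 7 fragments:
  226 − 0 = 226 bp
  2455 − 226 = 2229 bp
  3197 − 2455 = 742 bp
  5383 − 3197 = 2186 bp
  7266 − 5383 = 1883 bp
  7559 − 7266 = 293 bp
  7900 − 7559 = 341 bp
Sorted largest to smallest: 2229, 2186, 1883, 742, 341, 293, 226 bp.

2229, 2186, 1883, 742, 341, 293, 226 bp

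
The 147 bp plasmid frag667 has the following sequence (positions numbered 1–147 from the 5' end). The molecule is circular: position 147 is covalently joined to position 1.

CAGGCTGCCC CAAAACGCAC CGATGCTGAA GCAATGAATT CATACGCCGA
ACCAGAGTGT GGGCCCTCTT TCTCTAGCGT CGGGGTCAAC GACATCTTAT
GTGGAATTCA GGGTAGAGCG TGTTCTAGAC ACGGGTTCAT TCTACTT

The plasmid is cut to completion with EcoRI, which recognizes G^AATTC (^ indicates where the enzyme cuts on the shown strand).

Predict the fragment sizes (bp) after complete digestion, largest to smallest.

EcoRI sites (GAATTC) start at positions 36, 104.
EcoRI cuts after the first base of each site, so after positions 36, 104.
Circular molecule, 2 cuts → 2 fragments:
  37–104 → 68 bp
  105–147 then 1–36 → 43 + 36 = 79 bp
Sorted largest to smallest: 79, 68 bp.

79, 68 bp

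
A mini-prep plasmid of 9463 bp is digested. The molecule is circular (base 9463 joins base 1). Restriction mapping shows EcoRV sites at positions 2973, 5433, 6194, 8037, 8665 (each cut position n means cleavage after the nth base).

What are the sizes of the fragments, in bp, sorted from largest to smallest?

Circular molecule, 5 cuts → 5 fragments:
  5433 − 2973 = 2460 bp
  6194 − 5433 = 761 bp
  8037 − 6194 = 1843 bp
  8665 − 8037 = 628 bp
  wrap: 9463 − 8665 + 2973 = 3771 bp
Sorted largest to smallest: 3771, 2460, 1843, 761, 628 bp.

3771, 2460, 1843, 761, 628 bp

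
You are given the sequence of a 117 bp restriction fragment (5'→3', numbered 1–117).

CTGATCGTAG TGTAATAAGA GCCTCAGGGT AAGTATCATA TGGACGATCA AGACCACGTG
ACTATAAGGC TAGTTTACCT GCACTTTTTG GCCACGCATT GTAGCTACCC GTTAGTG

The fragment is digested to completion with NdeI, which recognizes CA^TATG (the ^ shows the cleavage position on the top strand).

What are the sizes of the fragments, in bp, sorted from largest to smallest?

The NdeI site (CATATG) starts at position 37.
NdeI cuts after base 2 of each site, so after position 38.
Linear molecule, 1 cut → 2 fragments:
  1–38 → 38 bp
  39–117 → 79 bp
Sorted largest to smallest: 79, 38 bp.

79, 38 bp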